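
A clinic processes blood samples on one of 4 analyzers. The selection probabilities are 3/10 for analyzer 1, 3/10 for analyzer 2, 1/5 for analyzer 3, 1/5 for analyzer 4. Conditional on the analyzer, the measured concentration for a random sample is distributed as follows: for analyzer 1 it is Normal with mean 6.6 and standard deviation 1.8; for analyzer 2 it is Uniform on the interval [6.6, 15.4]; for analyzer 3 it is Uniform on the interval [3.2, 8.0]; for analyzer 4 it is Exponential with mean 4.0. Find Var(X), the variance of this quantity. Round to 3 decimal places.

13.492

Per component, 1: μ=6.6, E[X²]=46.8; 2: μ=11, E[X²]=127.453; 3: μ=5.6, E[X²]=33.28; 4: μ=4, E[X²]=32.
E[X] = 0.3·6.6 + 0.3·11 + 0.2·5.6 + 0.2·4 = 7.2.
E[X²] = 0.3·46.8 + 0.3·127.453 + 0.2·33.28 + 0.2·32 = 65.332.
Var(X) = E[X²] − (E[X])² = 65.332 − 51.84 = 13.492.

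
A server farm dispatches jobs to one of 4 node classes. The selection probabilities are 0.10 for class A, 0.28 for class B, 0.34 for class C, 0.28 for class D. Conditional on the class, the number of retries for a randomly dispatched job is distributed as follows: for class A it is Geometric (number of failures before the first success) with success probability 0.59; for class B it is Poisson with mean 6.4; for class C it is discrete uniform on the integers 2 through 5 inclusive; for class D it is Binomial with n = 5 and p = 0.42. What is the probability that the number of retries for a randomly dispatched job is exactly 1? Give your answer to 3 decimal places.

Conditional on each class, P(X = 1): A: 0.2419; B: 0.010634; C: 0; D: 0.237646.
By total probability, P(X = 1) = 0.1·0.2419 + 0.28·0.010634 + 0.34·0 + 0.28·0.237646 = 0.0937085.

0.094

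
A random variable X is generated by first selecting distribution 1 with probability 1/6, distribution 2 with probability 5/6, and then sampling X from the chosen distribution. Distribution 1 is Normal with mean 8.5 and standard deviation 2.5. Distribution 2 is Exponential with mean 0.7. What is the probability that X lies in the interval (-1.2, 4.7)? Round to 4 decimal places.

0.8430

Conditional on each component, P(-1.2 < X < 4.7): 1: 0.0642033; 2: 0.998787.
By total probability, P(-1.2 < X < 4.7) = 0.166667·0.0642033 + 0.833333·0.998787 = 0.843023.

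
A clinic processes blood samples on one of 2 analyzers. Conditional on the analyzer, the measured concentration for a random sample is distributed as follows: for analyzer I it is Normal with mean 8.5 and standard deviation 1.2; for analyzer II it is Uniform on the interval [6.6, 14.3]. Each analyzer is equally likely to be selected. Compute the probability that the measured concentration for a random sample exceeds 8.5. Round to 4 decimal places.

Conditional on each analyzer, P(X > 8.5): I: 0.5; II: 0.753247.
By total probability, P(X > 8.5) = 0.5·0.5 + 0.5·0.753247 = 0.626623.

0.6266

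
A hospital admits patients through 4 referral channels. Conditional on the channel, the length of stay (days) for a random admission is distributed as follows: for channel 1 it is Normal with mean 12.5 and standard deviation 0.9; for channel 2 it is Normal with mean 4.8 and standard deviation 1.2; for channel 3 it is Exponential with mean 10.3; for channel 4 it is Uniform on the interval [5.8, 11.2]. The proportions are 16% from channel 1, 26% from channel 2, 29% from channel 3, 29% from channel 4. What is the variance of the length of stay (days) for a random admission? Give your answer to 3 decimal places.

38.994

Per component, 1: μ=12.5, E[X²]=157.06; 2: μ=4.8, E[X²]=24.48; 3: μ=10.3, E[X²]=212.18; 4: μ=8.5, E[X²]=74.68.
E[X] = 0.16·12.5 + 0.26·4.8 + 0.29·10.3 + 0.29·8.5 = 8.7.
E[X²] = 0.16·157.06 + 0.26·24.48 + 0.29·212.18 + 0.29·74.68 = 114.684.
Var(X) = E[X²] − (E[X])² = 114.684 − 75.69 = 38.9938.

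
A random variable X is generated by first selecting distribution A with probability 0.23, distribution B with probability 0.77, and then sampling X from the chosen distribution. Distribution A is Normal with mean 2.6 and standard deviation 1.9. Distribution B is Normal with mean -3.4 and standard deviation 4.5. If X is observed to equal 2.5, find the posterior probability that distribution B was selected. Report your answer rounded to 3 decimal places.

Likelihoods f(2.5 | ·): A: 0.209679; B: 0.0375335.
Posterior ∝ prior × likelihood. Numerator for B: 0.77·0.0375335 = 0.0289008.
Normalizing constant: 0.23·0.209679 + 0.77·0.0375335 = 0.0771269.
P(B | observation) = 0.0289008 / 0.0771269 = 0.374717.

0.375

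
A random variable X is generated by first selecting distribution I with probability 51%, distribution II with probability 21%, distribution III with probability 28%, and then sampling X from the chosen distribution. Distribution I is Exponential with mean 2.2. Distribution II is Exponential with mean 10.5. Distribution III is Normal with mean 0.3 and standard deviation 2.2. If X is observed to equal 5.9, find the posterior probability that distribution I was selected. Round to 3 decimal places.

Likelihoods f(5.9 | ·): I: 0.0311085; II: 0.0542973; III: 0.00710423.
Posterior ∝ prior × likelihood. Numerator for I: 0.51·0.0311085 = 0.0158653.
Normalizing constant: 0.51·0.0311085 + 0.21·0.0542973 + 0.28·0.00710423 = 0.0292569.
P(I | observation) = 0.0158653 / 0.0292569 = 0.542275.

0.542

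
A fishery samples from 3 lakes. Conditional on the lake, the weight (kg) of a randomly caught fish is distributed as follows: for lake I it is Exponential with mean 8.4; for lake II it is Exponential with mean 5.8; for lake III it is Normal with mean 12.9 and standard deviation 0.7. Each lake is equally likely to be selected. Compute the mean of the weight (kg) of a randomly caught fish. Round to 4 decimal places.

9.0333

Component means — I: 8.4; II: 5.8; III: 12.9.
E[X] = 0.333333·8.4 + 0.333333·5.8 + 0.333333·12.9 = 9.03333.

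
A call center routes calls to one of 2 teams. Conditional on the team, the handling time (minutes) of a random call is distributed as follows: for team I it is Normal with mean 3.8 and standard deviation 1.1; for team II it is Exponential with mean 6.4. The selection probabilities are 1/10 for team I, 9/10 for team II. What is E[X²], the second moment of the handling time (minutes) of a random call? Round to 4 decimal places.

For each component E[X²] = Var + (mean)², giving I: 15.65; II: 81.92.
Overall E[X²] = 0.1·15.65 + 0.9·81.92 = 75.293.

75.2930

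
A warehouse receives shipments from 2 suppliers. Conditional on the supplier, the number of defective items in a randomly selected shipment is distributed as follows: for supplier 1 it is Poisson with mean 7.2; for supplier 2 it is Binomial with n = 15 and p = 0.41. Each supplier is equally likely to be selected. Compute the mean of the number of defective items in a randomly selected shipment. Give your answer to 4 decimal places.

6.6750

Component means — 1: 7.2; 2: 6.15.
E[X] = 0.5·7.2 + 0.5·6.15 = 6.675.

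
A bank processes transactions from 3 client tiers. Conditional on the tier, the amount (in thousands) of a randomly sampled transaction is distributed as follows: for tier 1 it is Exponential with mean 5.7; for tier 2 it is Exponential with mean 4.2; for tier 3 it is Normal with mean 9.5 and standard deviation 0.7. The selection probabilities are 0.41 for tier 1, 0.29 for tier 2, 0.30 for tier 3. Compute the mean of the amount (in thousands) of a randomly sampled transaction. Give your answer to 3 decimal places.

Component means — 1: 5.7; 2: 4.2; 3: 9.5.
E[X] = 0.41·5.7 + 0.29·4.2 + 0.3·9.5 = 6.405.

6.405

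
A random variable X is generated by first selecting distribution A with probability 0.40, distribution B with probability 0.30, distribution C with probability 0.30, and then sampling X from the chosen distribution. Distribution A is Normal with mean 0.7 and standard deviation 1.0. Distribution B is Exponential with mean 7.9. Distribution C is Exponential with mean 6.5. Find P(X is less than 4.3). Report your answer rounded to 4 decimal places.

Conditional on each component, P(X < 4.3): A: 0.999841; B: 0.419754; C: 0.483943.
By total probability, P(X < 4.3) = 0.4·0.999841 + 0.3·0.419754 + 0.3·0.483943 = 0.671046.

0.6710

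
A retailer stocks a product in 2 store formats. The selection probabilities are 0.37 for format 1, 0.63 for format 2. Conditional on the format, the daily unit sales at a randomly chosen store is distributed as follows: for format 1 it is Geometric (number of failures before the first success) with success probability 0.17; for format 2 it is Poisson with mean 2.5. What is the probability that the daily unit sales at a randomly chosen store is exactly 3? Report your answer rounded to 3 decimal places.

Conditional on each format, P(X = 3): 1: 0.0972038; 2: 0.213763.
By total probability, P(X = 3) = 0.37·0.0972038 + 0.63·0.213763 = 0.170636.

0.171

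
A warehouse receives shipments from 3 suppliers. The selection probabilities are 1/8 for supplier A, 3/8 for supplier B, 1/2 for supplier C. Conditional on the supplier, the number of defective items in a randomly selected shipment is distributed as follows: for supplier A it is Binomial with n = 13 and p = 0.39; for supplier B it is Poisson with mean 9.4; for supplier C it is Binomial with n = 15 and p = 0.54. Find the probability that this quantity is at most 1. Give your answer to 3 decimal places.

0.002

Conditional on each supplier, P(X ≤ 1): A: 0.0150767; B: 0.00086033; C: 0.000162586.
By total probability, P(X ≤ 1) = 0.125·0.0150767 + 0.375·0.00086033 + 0.5·0.000162586 = 0.0022885.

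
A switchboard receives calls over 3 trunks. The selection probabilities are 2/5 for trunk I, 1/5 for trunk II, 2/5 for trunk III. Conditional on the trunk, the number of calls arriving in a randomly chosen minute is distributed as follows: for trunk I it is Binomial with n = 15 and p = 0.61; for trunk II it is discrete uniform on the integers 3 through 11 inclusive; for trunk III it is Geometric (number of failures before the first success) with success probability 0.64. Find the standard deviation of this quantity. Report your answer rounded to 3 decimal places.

Per component, I: μ=9.15, E[X²]=87.291; II: μ=7, E[X²]=55.6667; III: μ=0.5625, E[X²]=1.19531.
E[X] = 0.4·9.15 + 0.2·7 + 0.4·0.5625 = 5.285.
E[X²] = 0.4·87.291 + 0.2·55.6667 + 0.4·1.19531 = 46.5279.
Var(X) = E[X²] − (E[X])² = 46.5279 − 27.9312 = 18.5966.
SD(X) = √18.5966 = 4.31238.

4.312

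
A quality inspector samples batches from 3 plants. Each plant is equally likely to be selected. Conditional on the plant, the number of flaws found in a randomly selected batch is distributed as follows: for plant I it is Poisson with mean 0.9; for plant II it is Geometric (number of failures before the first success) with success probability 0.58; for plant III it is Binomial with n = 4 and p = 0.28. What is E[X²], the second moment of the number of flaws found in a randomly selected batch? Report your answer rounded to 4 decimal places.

1.8479

For each component E[X²] = Var + (mean)², giving I: 1.71; II: 1.77289; III: 2.0608.
Overall E[X²] = 0.333333·1.71 + 0.333333·1.77289 + 0.333333·2.0608 = 1.8479.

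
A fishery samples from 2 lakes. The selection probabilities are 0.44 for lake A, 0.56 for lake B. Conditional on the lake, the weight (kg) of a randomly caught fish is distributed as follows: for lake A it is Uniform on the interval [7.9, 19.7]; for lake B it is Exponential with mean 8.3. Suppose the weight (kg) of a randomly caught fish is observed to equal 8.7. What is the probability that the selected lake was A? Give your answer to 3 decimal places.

Likelihoods f(8.7 | ·): A: 0.0847458; B: 0.0422374.
Posterior ∝ prior × likelihood. Numerator for A: 0.44·0.0847458 = 0.0372881.
Normalizing constant: 0.44·0.0847458 + 0.56·0.0422374 = 0.0609411.
P(A | observation) = 0.0372881 / 0.0609411 = 0.611872.

0.612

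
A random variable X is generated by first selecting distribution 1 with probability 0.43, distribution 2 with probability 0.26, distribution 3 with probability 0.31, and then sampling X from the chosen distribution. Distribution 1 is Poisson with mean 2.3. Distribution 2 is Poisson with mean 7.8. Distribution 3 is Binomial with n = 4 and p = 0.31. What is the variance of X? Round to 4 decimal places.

10.2825

Per component, 1: μ=2.3, E[X²]=7.59; 2: μ=7.8, E[X²]=68.64; 3: μ=1.24, E[X²]=2.3932.
E[X] = 0.43·2.3 + 0.26·7.8 + 0.31·1.24 = 3.4014.
E[X²] = 0.43·7.59 + 0.26·68.64 + 0.31·2.3932 = 21.852.
Var(X) = E[X²] − (E[X])² = 21.852 − 11.5695 = 10.2825.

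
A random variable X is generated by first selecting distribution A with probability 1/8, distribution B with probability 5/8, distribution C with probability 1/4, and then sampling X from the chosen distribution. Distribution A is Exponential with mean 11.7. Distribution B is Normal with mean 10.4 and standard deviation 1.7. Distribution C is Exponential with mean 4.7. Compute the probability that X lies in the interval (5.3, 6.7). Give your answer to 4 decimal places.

Conditional on each component, P(5.3 < X < 6.7): A: 0.0716945; B: 0.0134101; C: 0.0834096.
By total probability, P(5.3 < X < 6.7) = 0.125·0.0716945 + 0.625·0.0134101 + 0.25·0.0834096 = 0.0381956.

0.0382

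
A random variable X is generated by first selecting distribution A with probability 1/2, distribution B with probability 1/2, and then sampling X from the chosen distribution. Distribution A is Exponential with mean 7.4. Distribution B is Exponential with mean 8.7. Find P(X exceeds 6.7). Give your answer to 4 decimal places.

0.4337

Conditional on each component, P(X > 6.7): A: 0.404378; B: 0.46296.
By total probability, P(X > 6.7) = 0.5·0.404378 + 0.5·0.46296 = 0.433669.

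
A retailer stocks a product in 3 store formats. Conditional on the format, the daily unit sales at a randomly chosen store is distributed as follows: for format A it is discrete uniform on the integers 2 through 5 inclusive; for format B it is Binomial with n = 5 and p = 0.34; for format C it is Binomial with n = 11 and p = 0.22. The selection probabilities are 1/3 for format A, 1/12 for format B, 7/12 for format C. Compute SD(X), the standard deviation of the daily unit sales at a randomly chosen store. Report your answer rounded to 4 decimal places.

Per component, A: μ=3.5, E[X²]=13.5; B: μ=1.7, E[X²]=4.012; C: μ=2.42, E[X²]=7.744.
E[X] = 0.333333·3.5 + 0.0833333·1.7 + 0.583333·2.42 = 2.72.
E[X²] = 0.333333·13.5 + 0.0833333·4.012 + 0.583333·7.744 = 9.35167.
Var(X) = E[X²] − (E[X])² = 9.35167 − 7.3984 = 1.95327.
SD(X) = √1.95327 = 1.39759.

1.3976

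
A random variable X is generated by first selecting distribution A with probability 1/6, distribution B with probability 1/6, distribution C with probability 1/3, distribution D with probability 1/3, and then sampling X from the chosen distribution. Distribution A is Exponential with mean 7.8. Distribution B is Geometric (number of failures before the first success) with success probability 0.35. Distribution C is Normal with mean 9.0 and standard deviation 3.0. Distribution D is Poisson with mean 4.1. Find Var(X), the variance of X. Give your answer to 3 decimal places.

22.994

Per component, A: μ=7.8, E[X²]=121.68; B: μ=1.85714, E[X²]=8.7551; C: μ=9, E[X²]=90; D: μ=4.1, E[X²]=20.91.
E[X] = 0.166667·7.8 + 0.166667·1.85714 + 0.333333·9 + 0.333333·4.1 = 5.97619.
E[X²] = 0.166667·121.68 + 0.166667·8.7551 + 0.333333·90 + 0.333333·20.91 = 58.7092.
Var(X) = E[X²] − (E[X])² = 58.7092 − 35.7149 = 22.9943.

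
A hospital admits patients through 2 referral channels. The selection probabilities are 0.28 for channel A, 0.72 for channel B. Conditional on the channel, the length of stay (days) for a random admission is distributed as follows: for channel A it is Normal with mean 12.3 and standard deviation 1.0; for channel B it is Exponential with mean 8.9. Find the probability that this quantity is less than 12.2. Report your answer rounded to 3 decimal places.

Conditional on each channel, P(X < 12.2): A: 0.460172; B: 0.746093.
By total probability, P(X < 12.2) = 0.28·0.460172 + 0.72·0.746093 = 0.666035.

0.666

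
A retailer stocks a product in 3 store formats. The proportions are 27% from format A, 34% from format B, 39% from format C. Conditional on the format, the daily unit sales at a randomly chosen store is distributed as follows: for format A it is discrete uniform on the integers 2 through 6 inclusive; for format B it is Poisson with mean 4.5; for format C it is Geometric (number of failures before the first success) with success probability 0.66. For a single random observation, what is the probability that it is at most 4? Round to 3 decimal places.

Conditional on each format, P(X ≤ 4): A: 0.6; B: 0.532104; C: 0.995456.
By total probability, P(X ≤ 4) = 0.27·0.6 + 0.34·0.532104 + 0.39·0.995456 = 0.731143.

0.731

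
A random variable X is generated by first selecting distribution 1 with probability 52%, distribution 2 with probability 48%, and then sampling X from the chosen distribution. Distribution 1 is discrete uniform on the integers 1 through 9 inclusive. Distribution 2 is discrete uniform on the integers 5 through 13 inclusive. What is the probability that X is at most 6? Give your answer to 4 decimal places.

Conditional on each component, P(X ≤ 6): 1: 0.666667; 2: 0.222222.
By total probability, P(X ≤ 6) = 0.52·0.666667 + 0.48·0.222222 = 0.453333.

0.4533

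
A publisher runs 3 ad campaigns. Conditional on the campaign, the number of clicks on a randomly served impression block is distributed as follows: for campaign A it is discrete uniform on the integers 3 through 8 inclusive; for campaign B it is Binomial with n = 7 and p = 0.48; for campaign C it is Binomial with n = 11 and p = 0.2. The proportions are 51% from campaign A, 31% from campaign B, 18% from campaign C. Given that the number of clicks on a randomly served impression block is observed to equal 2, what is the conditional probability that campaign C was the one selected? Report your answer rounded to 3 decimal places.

Likelihoods P(X=2 | ·): A: 0; B: 0.183958; C: 0.295279.
Posterior ∝ prior × likelihood. Numerator for C: 0.18·0.295279 = 0.0531502.
Normalizing constant: 0.51·0 + 0.31·0.183958 + 0.18·0.295279 = 0.110177.
P(C | observation) = 0.0531502 / 0.110177 = 0.482407.

0.482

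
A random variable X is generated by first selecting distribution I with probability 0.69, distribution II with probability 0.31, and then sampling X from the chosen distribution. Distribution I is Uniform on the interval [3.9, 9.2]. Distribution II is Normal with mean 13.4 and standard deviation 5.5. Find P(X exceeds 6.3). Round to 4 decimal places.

0.6571

Conditional on each component, P(X > 6.3): I: 0.54717; II: 0.901632.
By total probability, P(X > 6.3) = 0.69·0.54717 + 0.31·0.901632 = 0.657053.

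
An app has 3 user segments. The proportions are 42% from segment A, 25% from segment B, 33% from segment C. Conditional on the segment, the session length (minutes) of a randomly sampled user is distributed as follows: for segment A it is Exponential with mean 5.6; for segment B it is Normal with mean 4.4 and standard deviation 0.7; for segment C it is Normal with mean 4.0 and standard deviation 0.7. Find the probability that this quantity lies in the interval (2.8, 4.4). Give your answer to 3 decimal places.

Conditional on each segment, P(2.8 < X < 4.4): A: 0.150737; B: 0.488865; C: 0.672907.
By total probability, P(2.8 < X < 4.4) = 0.42·0.150737 + 0.25·0.488865 + 0.33·0.672907 = 0.407585.

0.408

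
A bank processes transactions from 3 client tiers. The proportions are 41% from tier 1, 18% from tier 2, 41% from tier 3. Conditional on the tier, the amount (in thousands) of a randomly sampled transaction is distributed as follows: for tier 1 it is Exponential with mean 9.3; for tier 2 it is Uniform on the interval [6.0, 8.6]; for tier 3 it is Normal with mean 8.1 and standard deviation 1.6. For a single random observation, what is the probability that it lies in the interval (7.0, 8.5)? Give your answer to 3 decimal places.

Conditional on each tier, P(7.0 < X < 8.5): 1: 0.0701725; 2: 0.576923; 3: 0.352822.
By total probability, P(7.0 < X < 8.5) = 0.41·0.0701725 + 0.18·0.576923 + 0.41·0.352822 = 0.277274.

0.277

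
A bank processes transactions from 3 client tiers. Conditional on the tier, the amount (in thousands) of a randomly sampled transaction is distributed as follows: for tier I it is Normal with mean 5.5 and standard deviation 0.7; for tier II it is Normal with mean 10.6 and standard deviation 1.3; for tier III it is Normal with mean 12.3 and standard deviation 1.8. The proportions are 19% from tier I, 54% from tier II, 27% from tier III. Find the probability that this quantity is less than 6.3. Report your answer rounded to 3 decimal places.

0.166

Conditional on each tier, P(X < 6.3): I: 0.873451; II: 0.000470341; III: 0.00042906.
By total probability, P(X < 6.3) = 0.19·0.873451 + 0.54·0.000470341 + 0.27·0.00042906 = 0.166326.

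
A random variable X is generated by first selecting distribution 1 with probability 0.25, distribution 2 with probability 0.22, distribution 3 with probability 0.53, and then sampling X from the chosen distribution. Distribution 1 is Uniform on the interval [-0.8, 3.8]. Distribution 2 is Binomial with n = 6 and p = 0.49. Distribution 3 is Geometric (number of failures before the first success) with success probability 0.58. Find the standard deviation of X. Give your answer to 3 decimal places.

1.483

Per component, 1: μ=1.5, E[X²]=4.01333; 2: μ=2.94, E[X²]=10.143; 3: μ=0.724138, E[X²]=1.77289.
E[X] = 0.25·1.5 + 0.22·2.94 + 0.53·0.724138 = 1.40559.
E[X²] = 0.25·4.01333 + 0.22·10.143 + 0.53·1.77289 = 4.17442.
Var(X) = E[X²] − (E[X])² = 4.17442 − 1.97569 = 2.19873.
SD(X) = √2.19873 = 1.48281.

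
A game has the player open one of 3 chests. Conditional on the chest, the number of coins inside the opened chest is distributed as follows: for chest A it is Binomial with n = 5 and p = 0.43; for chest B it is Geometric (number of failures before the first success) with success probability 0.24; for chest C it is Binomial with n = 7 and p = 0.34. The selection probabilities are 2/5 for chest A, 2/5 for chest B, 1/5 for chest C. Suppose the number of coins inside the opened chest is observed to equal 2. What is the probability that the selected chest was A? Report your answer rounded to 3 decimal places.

0.541

Likelihoods P(X=2 | ·): A: 0.342422; B: 0.138624; C: 0.304016.
Posterior ∝ prior × likelihood. Numerator for A: 0.4·0.342422 = 0.136969.
Normalizing constant: 0.4·0.342422 + 0.4·0.138624 + 0.2·0.304016 = 0.253222.
P(A | observation) = 0.136969 / 0.253222 = 0.540905.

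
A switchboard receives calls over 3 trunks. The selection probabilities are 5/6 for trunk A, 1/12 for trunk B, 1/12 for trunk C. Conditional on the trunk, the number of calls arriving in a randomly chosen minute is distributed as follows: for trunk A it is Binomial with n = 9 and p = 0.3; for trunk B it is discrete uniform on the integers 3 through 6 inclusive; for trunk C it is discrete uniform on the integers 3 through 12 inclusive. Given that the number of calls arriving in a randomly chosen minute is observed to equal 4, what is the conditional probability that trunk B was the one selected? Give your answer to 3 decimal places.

Likelihoods P(X=4 | ·): A: 0.171532; B: 0.25; C: 0.1.
Posterior ∝ prior × likelihood. Numerator for B: 0.0833333·0.25 = 0.0208333.
Normalizing constant: 0.833333·0.171532 + 0.0833333·0.25 + 0.0833333·0.1 = 0.17211.
P(B | observation) = 0.0208333 / 0.17211 = 0.121046.

0.121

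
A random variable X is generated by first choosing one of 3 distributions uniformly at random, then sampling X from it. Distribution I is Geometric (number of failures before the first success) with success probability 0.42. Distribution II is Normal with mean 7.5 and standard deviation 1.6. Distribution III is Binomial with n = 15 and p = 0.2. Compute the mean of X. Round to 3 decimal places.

Component means — I: 1.38095; II: 7.5; III: 3.
E[X] = 0.333333·1.38095 + 0.333333·7.5 + 0.333333·3 = 3.96032.

3.960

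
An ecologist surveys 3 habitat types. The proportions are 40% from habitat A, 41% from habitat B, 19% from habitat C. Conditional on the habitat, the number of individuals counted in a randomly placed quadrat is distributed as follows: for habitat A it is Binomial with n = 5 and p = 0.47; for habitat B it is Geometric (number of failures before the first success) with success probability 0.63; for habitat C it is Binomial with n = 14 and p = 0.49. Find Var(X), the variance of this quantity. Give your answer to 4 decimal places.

6.6657

Per component, A: μ=2.35, E[X²]=6.768; B: μ=0.587302, E[X²]=1.27715; C: μ=6.86, E[X²]=50.5582.
E[X] = 0.4·2.35 + 0.41·0.587302 + 0.19·6.86 = 2.48419.
E[X²] = 0.4·6.768 + 0.41·1.27715 + 0.19·50.5582 = 12.8369.
Var(X) = E[X²] − (E[X])² = 12.8369 − 6.17122 = 6.66567.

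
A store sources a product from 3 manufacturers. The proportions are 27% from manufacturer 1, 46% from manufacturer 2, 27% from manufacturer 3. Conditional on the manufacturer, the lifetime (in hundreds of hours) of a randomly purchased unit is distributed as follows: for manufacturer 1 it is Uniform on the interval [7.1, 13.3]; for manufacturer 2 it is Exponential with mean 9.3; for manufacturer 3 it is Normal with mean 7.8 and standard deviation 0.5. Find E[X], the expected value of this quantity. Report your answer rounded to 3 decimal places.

Component means — 1: 10.2; 2: 9.3; 3: 7.8.
E[X] = 0.27·10.2 + 0.46·9.3 + 0.27·7.8 = 9.138.

9.138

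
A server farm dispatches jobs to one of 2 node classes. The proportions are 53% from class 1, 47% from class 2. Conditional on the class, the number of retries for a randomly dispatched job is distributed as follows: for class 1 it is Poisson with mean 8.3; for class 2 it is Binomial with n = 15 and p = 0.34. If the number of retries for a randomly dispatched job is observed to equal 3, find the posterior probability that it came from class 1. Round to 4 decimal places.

0.1794

Likelihoods P(X=3 | ·): 1: 0.0236831; 2: 0.122173.
Posterior ∝ prior × likelihood. Numerator for 1: 0.53·0.0236831 = 0.0125521.
Normalizing constant: 0.53·0.0236831 + 0.47·0.122173 = 0.0699734.
P(1 | observation) = 0.0125521 / 0.0699734 = 0.179383.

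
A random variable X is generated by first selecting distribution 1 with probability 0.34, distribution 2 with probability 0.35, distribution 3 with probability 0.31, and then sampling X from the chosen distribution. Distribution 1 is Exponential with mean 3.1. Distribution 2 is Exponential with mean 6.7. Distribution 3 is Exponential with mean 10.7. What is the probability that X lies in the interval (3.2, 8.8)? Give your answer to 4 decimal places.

0.3179

Conditional on each component, P(3.2 < X < 8.8): 1: 0.297701; 2: 0.351367; 3: 0.302148.
By total probability, P(3.2 < X < 8.8) = 0.34·0.297701 + 0.35·0.351367 + 0.31·0.302148 = 0.317863.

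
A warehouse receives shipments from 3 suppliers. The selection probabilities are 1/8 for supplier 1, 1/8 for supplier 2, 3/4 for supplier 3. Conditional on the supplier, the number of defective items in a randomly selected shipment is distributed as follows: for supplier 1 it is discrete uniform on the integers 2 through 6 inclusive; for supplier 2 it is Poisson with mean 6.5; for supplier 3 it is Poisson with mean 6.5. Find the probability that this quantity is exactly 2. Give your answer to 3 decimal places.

0.053

Conditional on each supplier, P(X = 2): 1: 0.2; 2: 0.0317602; 3: 0.0317602.
By total probability, P(X = 2) = 0.125·0.2 + 0.125·0.0317602 + 0.75·0.0317602 = 0.0527901.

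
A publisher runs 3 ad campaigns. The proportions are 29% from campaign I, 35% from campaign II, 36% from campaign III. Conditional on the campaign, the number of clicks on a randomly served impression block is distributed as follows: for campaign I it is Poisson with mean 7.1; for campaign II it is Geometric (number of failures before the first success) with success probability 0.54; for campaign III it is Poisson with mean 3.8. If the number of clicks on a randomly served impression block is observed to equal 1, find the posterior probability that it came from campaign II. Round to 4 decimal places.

0.7291

Likelihoods P(X=1 | ·): I: 0.00585824; II: 0.2484; III: 0.0850089.
Posterior ∝ prior × likelihood. Numerator for II: 0.35·0.2484 = 0.08694.
Normalizing constant: 0.29·0.00585824 + 0.35·0.2484 + 0.36·0.0850089 = 0.119242.
P(II | observation) = 0.08694 / 0.119242 = 0.729105.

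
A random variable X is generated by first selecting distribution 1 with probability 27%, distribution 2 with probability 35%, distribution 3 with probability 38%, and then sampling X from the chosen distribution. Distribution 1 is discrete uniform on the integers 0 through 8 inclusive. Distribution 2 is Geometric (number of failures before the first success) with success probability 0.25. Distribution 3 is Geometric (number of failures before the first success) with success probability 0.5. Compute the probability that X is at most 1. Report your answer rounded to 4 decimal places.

Conditional on each component, P(X ≤ 1): 1: 0.222222; 2: 0.4375; 3: 0.75.
By total probability, P(X ≤ 1) = 0.27·0.222222 + 0.35·0.4375 + 0.38·0.75 = 0.498125.

0.4981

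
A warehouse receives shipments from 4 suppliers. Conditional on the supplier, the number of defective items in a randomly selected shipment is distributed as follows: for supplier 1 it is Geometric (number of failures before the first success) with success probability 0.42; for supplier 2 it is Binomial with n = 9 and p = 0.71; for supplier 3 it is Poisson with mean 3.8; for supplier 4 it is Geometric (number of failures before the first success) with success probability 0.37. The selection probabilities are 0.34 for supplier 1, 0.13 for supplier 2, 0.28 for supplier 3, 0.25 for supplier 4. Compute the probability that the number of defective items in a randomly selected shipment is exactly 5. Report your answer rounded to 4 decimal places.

0.0808

Conditional on each supplier, P(X = 5): 1: 0.027567; 2: 0.160788; 3: 0.147713; 4: 0.0367202.
By total probability, P(X = 5) = 0.34·0.027567 + 0.13·0.160788 + 0.28·0.147713 + 0.25·0.0367202 = 0.0808148.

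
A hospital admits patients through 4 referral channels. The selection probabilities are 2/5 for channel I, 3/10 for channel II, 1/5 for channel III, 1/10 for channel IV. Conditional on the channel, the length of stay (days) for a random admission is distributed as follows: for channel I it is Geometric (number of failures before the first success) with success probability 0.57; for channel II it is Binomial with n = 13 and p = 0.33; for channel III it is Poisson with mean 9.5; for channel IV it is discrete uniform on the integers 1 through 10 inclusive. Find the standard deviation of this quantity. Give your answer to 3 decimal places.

Per component, I: μ=0.754386, E[X²]=1.89258; II: μ=4.29, E[X²]=21.2784; III: μ=9.5, E[X²]=99.75; IV: μ=5.5, E[X²]=38.5.
E[X] = 0.4·0.754386 + 0.3·4.29 + 0.2·9.5 + 0.1·5.5 = 4.03875.
E[X²] = 0.4·1.89258 + 0.3·21.2784 + 0.2·99.75 + 0.1·38.5 = 30.9406.
Var(X) = E[X²] − (E[X])² = 30.9406 − 16.3115 = 14.629.
SD(X) = √14.629 = 3.82479.

3.825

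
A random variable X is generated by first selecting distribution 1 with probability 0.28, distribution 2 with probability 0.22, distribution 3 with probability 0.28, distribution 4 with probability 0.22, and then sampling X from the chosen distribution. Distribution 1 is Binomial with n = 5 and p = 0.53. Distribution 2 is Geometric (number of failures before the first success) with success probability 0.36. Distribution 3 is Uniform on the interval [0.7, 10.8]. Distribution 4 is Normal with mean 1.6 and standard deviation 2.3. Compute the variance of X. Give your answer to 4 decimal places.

Per component, 1: μ=2.65, E[X²]=8.268; 2: μ=1.77778, E[X²]=8.09877; 3: μ=5.75, E[X²]=41.5633; 4: μ=1.6, E[X²]=7.85.
E[X] = 0.28·2.65 + 0.22·1.77778 + 0.28·5.75 + 0.22·1.6 = 3.09511.
E[X²] = 0.28·8.268 + 0.22·8.09877 + 0.28·41.5633 + 0.22·7.85 = 17.4615.
Var(X) = E[X²] − (E[X])² = 17.4615 − 9.57971 = 7.88179.

7.8818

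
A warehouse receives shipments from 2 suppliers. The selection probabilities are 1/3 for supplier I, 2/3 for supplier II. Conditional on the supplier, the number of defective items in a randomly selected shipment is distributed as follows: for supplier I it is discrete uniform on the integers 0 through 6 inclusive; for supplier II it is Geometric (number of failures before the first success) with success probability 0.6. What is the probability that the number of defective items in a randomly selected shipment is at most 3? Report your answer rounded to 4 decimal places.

0.8401

Conditional on each supplier, P(X ≤ 3): I: 0.571429; II: 0.9744.
By total probability, P(X ≤ 3) = 0.333333·0.571429 + 0.666667·0.9744 = 0.840076.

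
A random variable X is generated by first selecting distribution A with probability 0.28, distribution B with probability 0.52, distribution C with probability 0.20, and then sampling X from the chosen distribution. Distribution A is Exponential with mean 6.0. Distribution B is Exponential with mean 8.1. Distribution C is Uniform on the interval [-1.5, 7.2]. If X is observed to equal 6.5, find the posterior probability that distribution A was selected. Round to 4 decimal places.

0.2338

Likelihoods f(6.5 | ·): A: 0.0564109; B: 0.0553359; C: 0.114943.
Posterior ∝ prior × likelihood. Numerator for A: 0.28·0.0564109 = 0.0157951.
Normalizing constant: 0.28·0.0564109 + 0.52·0.0553359 + 0.2·0.114943 = 0.0675582.
P(A | observation) = 0.0157951 / 0.0675582 = 0.233799.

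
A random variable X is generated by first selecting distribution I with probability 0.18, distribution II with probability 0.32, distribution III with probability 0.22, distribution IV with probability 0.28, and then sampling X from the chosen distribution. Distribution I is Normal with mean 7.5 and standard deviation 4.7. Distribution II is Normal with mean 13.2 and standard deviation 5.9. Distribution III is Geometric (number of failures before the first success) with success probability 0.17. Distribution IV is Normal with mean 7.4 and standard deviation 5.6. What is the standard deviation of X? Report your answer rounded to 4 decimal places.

Per component, I: μ=7.5, E[X²]=78.34; II: μ=13.2, E[X²]=209.05; III: μ=4.88235, E[X²]=52.5571; IV: μ=7.4, E[X²]=86.12.
E[X] = 0.18·7.5 + 0.32·13.2 + 0.22·4.88235 + 0.28·7.4 = 8.72012.
E[X²] = 0.18·78.34 + 0.32·209.05 + 0.22·52.5571 + 0.28·86.12 = 116.673.
Var(X) = E[X²] − (E[X])² = 116.673 − 76.0405 = 40.6329.
SD(X) = √40.6329 = 6.37439.

6.3744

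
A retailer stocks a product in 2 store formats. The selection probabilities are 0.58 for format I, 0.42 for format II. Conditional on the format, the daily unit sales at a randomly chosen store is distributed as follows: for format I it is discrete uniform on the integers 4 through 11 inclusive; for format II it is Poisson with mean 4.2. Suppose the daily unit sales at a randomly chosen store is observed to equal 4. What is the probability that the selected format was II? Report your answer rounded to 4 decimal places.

0.5297

Likelihoods P(X=4 | ·): I: 0.125; II: 0.194424.
Posterior ∝ prior × likelihood. Numerator for II: 0.42·0.194424 = 0.0816579.
Normalizing constant: 0.58·0.125 + 0.42·0.194424 = 0.154158.
P(II | observation) = 0.0816579 / 0.154158 = 0.529703.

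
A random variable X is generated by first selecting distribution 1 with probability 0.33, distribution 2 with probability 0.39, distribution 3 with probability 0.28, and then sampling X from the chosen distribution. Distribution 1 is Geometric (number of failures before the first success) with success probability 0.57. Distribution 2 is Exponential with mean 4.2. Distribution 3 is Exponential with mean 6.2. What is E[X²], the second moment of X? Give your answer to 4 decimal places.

For each component E[X²] = Var + (mean)², giving 1: 1.89258; 2: 35.28; 3: 76.88.
Overall E[X²] = 0.33·1.89258 + 0.39·35.28 + 0.28·76.88 = 35.9102.

35.9102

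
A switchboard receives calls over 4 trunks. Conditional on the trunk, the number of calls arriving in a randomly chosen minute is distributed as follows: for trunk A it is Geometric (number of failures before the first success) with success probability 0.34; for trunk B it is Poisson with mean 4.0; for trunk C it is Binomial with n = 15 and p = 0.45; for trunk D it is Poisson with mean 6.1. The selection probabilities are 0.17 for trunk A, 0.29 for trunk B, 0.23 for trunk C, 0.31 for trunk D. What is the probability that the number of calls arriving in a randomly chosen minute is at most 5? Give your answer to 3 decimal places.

Conditional on each trunk, P(X ≤ 5): A: 0.917346; B: 0.78513; C: 0.26076; D: 0.429754.
By total probability, P(X ≤ 5) = 0.17·0.917346 + 0.29·0.78513 + 0.23·0.26076 + 0.31·0.429754 = 0.576835.

0.577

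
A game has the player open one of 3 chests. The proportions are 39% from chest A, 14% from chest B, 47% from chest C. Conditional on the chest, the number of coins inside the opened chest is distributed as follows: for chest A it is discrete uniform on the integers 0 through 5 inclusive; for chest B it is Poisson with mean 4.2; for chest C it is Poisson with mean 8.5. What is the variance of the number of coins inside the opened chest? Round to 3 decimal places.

Per component, A: μ=2.5, E[X²]=9.16667; B: μ=4.2, E[X²]=21.84; C: μ=8.5, E[X²]=80.75.
E[X] = 0.39·2.5 + 0.14·4.2 + 0.47·8.5 = 5.558.
E[X²] = 0.39·9.16667 + 0.14·21.84 + 0.47·80.75 = 44.5851.
Var(X) = E[X²] − (E[X])² = 44.5851 − 30.8914 = 13.6937.

13.694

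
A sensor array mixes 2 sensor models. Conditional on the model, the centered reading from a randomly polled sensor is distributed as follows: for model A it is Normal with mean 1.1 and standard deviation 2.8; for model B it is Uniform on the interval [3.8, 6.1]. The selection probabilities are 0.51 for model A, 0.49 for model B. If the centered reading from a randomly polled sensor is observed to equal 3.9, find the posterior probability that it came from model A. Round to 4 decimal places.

Likelihoods f(3.9 | ·): A: 0.0864181; B: 0.434783.
Posterior ∝ prior × likelihood. Numerator for A: 0.51·0.0864181 = 0.0440732.
Normalizing constant: 0.51·0.0864181 + 0.49·0.434783 = 0.257117.
P(A | observation) = 0.0440732 / 0.257117 = 0.171413.

0.1714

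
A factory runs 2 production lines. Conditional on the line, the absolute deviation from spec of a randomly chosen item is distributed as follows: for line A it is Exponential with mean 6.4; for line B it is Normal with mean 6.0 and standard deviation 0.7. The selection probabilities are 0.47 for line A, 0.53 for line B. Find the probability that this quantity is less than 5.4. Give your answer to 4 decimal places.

Conditional on each line, P(X < 5.4): A: 0.569905; B: 0.195683.
By total probability, P(X < 5.4) = 0.47·0.569905 + 0.53·0.195683 = 0.371567.

0.3716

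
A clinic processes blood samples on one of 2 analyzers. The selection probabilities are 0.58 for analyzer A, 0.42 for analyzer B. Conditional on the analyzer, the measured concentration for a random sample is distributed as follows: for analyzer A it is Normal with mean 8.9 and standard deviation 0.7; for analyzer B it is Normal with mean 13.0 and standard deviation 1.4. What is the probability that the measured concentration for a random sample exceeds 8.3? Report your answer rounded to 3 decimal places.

0.886

Conditional on each analyzer, P(X > 8.3): A: 0.804317; B: 0.999606.
By total probability, P(X > 8.3) = 0.58·0.804317 + 0.42·0.999606 = 0.886338.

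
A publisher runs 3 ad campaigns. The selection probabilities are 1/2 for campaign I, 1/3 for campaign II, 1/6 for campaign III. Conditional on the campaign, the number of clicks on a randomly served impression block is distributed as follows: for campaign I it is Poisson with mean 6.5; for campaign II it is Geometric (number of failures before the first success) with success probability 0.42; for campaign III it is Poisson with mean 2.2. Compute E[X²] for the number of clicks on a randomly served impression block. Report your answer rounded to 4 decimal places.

27.2800

For each component E[X²] = Var + (mean)², giving I: 48.75; II: 5.19501; III: 7.04.
Overall E[X²] = 0.5·48.75 + 0.333333·5.19501 + 0.166667·7.04 = 27.28.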